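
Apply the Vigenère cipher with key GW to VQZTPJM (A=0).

BMFPVFS

Repeat the key across the message: GWGWGWG
V(21)+G(6): 27≡1 → B
Q(16)+W(22): 38≡12 → M
Z(25)+G(6): 31≡5 → F
T(19)+W(22): 41≡15 → P
P(15)+G(6): 21 → V
J(9)+W(22): 31≡5 → F
M(12)+G(6): 18 → S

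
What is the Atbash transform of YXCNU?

Y(24) → B(1)
X(23) → C(2)
C(2) → X(23)
N(13) → M(12)
U(20) → F(5)

BCXMF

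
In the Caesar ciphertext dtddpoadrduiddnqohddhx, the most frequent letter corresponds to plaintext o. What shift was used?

The most frequent ciphertext letter is d (appears 9 times).
d is position 3; o is position 14.
Shift = -11≡15.

15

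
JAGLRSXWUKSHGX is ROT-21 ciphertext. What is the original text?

J(9): 9−21=-12≡14 → O
A(0): 0−21=-21≡5 → F
G(6): 6−21=-15≡11 → L
L(11): 11−21=-10≡16 → Q
R(17): 17−21=-4≡22 → W
S(18): 18−21=-3≡23 → X
X(23): 23−21=2 → C
W(22): 22−21=1 → B
U(20): 20−21=-1≡25 → Z
K(10): 10−21=-11≡15 → P
S(18): 18−21=-3≡23 → X
H(7): 7−21=-14≡12 → M
G(6): 6−21=-15≡11 → L
X(23): 23−21=2 → C

OFLQWXCBZPXMLC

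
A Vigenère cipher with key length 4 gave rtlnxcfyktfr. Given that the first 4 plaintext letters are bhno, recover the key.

qmyz

Subtract each crib letter from the matching ciphertext letter (mod 26):
r(17)−b(1)=16 → q
t(19)−h(7)=12 → m
l(11)−n(13)=-2≡24 → y
n(13)−o(14)=-1≡25 → z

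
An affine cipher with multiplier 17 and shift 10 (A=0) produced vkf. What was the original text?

tap

The inverse of 17 mod 26 is 23, since 17·23=391≡1. Apply D(y)=23·(y−10) mod 26:
v(21): 23·(21−10)=253≡19 → t
k(10): 23·(10−10)=0 → a
f(5): 23·(5−10)=-115≡15 → p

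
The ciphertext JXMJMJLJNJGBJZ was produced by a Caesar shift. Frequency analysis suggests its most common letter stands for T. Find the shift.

16

The most frequent ciphertext letter is J (appears 6 times).
J is position 9; T is position 19.
Shift = -10≡16.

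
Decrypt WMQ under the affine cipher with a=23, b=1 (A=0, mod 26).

The inverse of 23 mod 26 is 17, since 23·17=391≡1. Apply D(y)=17·(y−1) mod 26:
W(22): 17·(22−1)=357≡19 → T
M(12): 17·(12−1)=187≡5 → F
Q(16): 17·(16−1)=255≡21 → V

TFV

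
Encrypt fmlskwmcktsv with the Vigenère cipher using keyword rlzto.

wxklynxbdhjg

Repeat the key across the message: rlztorlztorl
f(5)+r(17): 22 → w
m(12)+l(11): 23 → x
l(11)+z(25): 36≡10 → k
s(18)+t(19): 37≡11 → l
k(10)+o(14): 24 → y
w(22)+r(17): 39≡13 → n
m(12)+l(11): 23 → x
c(2)+z(25): 27≡1 → b
k(10)+t(19): 29≡3 → d
t(19)+o(14): 33≡7 → h
s(18)+r(17): 35≡9 → j
v(21)+l(11): 32≡6 → g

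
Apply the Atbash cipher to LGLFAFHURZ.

OTOUZUSFIA

L(11) → O(14)
G(6) → T(19)
L(11) → O(14)
F(5) → U(20)
A(0) → Z(25)
F(5) → U(20)
H(7) → S(18)
U(20) → F(5)
R(17) → I(8)
Z(25) → A(0)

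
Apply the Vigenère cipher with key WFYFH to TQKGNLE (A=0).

Repeat the key across the message: WFYFHWF
T(19)+W(22): 41≡15 → P
Q(16)+F(5): 21 → V
K(10)+Y(24): 34≡8 → I
G(6)+F(5): 11 → L
N(13)+H(7): 20 → U
L(11)+W(22): 33≡7 → H
E(4)+F(5): 9 → J

PVILUHJ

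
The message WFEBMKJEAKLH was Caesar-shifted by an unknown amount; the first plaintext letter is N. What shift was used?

9

From the crib: W(22)−N(13)=9, so the shift is 9.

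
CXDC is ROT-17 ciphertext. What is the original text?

C(2): 2−17=-15≡11 → L
X(23): 23−17=6 → G
D(3): 3−17=-14≡12 → M
C(2): 2−17=-15≡11 → L

LGML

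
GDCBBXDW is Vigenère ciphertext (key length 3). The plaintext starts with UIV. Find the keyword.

MVH

Subtract each crib letter from the matching ciphertext letter (mod 26):
G(6)−U(20)=-14≡12 → M
D(3)−I(8)=-5≡21 → V
C(2)−V(21)=-19≡7 → H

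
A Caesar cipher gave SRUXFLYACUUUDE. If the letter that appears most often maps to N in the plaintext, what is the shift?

The most frequent ciphertext letter is U (appears 4 times).
U is position 20; N is position 13.
Shift = 7.

7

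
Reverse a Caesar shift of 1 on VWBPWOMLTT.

V(21): 21−1=20 → U
W(22): 22−1=21 → V
B(1): 1−1=0 → A
P(15): 15−1=14 → O
W(22): 22−1=21 → V
O(14): 14−1=13 → N
M(12): 12−1=11 → L
L(11): 11−1=10 → K
T(19): 19−1=18 → S
T(19): 19−1=18 → S

UVAOVNLKSS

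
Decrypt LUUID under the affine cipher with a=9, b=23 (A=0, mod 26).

The inverse of 9 mod 26 is 3, since 9·3=27≡1. Apply D(y)=3·(y−23) mod 26:
L(11): 3·(11−23)=-36≡16 → Q
U(20): 3·(20−23)=-9≡17 → R
U(20): 3·(20−23)=-9≡17 → R
I(8): 3·(8−23)=-45≡7 → H
D(3): 3·(3−23)=-60≡18 → S

QRRHS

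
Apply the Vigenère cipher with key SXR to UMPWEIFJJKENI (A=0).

MJGOBZXGACBEA

Repeat the key across the message: SXRSXRSXRSXRS
U(20)+S(18): 38≡12 → M
M(12)+X(23): 35≡9 → J
P(15)+R(17): 32≡6 → G
W(22)+S(18): 40≡14 → O
E(4)+X(23): 27≡1 → B
I(8)+R(17): 25 → Z
F(5)+S(18): 23 → X
J(9)+X(23): 32≡6 → G
J(9)+R(17): 26≡0 → A
K(10)+S(18): 28≡2 → C
E(4)+X(23): 27≡1 → B
N(13)+R(17): 30≡4 → E
I(8)+S(18): 26≡0 → A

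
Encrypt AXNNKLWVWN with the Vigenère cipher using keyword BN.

Repeat the key across the message: BNBNBNBNBN
A(0)+B(1): 1 → B
X(23)+N(13): 36≡10 → K
N(13)+B(1): 14 → O
N(13)+N(13): 26≡0 → A
K(10)+B(1): 11 → L
L(11)+N(13): 24 → Y
W(22)+B(1): 23 → X
V(21)+N(13): 34≡8 → I
W(22)+B(1): 23 → X
N(13)+N(13): 26≡0 → A

BKOALYXIXA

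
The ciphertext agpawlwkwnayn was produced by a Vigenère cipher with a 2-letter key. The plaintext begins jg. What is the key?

Subtract each crib letter from the matching ciphertext letter (mod 26):
a(0)−j(9)=-9≡17 → r
g(6)−g(6)=0 → a

ra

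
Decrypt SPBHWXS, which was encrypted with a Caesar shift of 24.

URDJYZU

S(18): 18−24=-6≡20 → U
P(15): 15−24=-9≡17 → R
B(1): 1−24=-23≡3 → D
H(7): 7−24=-17≡9 → J
W(22): 22−24=-2≡24 → Y
X(23): 23−24=-1≡25 → Z
S(18): 18−24=-6≡20 → U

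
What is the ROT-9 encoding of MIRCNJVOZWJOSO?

M(12): 12+9=21 → V
I(8): 8+9=17 → R
R(17): 17+9=26≡0 → A
C(2): 2+9=11 → L
N(13): 13+9=22 → W
J(9): 9+9=18 → S
V(21): 21+9=30≡4 → E
O(14): 14+9=23 → X
Z(25): 25+9=34≡8 → I
W(22): 22+9=31≡5 → F
J(9): 9+9=18 → S
O(14): 14+9=23 → X
S(18): 18+9=27≡1 → B
O(14): 14+9=23 → X

VRALWSEXIFSXBX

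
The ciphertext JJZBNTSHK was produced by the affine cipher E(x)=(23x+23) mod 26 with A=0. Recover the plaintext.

The inverse of 23 mod 26 is 17, since 23·17=391≡1. Apply D(y)=17·(y−23) mod 26:
J(9): 17·(9−23)=-238≡22 → W
J(9): 17·(9−23)=-238≡22 → W
Z(25): 17·(25−23)=34≡8 → I
B(1): 17·(1−23)=-374≡16 → Q
N(13): 17·(13−23)=-170≡12 → M
T(19): 17·(19−23)=-68≡10 → K
S(18): 17·(18−23)=-85≡19 → T
H(7): 17·(7−23)=-272≡14 → O
K(10): 17·(10−23)=-221≡13 → N

WWIQMKTON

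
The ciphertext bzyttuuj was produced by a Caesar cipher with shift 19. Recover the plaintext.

b(1): 1−19=-18≡8 → i
z(25): 25−19=6 → g
y(24): 24−19=5 → f
t(19): 19−19=0 → a
t(19): 19−19=0 → a
u(20): 20−19=1 → b
u(20): 20−19=1 → b
j(9): 9−19=-10≡16 → q

igfaabbq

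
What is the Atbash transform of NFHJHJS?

N(13) → M(12)
F(5) → U(20)
H(7) → S(18)
J(9) → Q(16)
H(7) → S(18)
J(9) → Q(16)
S(18) → H(7)

MUSQSQH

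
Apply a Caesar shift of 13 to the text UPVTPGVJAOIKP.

U(20): 20+13=33≡7 → H
P(15): 15+13=28≡2 → C
V(21): 21+13=34≡8 → I
T(19): 19+13=32≡6 → G
P(15): 15+13=28≡2 → C
G(6): 6+13=19 → T
V(21): 21+13=34≡8 → I
J(9): 9+13=22 → W
A(0): 0+13=13 → N
O(14): 14+13=27≡1 → B
I(8): 8+13=21 → V
K(10): 10+13=23 → X
P(15): 15+13=28≡2 → C

HCIGCTIWNBVXC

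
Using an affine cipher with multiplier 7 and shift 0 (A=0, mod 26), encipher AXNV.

AFNR

A(0): 7·0+0=0 → A
X(23): 7·23+0=161≡5 → F
N(13): 7·13+0=91≡13 → N
V(21): 7·21+0=147≡17 → R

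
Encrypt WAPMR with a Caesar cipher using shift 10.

W(22): 22+10=32≡6 → G
A(0): 0+10=10 → K
P(15): 15+10=25 → Z
M(12): 12+10=22 → W
R(17): 17+10=27≡1 → B

GKZWB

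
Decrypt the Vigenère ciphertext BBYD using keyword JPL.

SMNU

Repeat the key across the ciphertext: JPLJ
B(1)−J(9): -8≡18 → S
B(1)−P(15): -14≡12 → M
Y(24)−L(11): 13 → N
D(3)−J(9): -6≡20 → U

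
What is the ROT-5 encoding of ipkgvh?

nuplam

i(8): 8+5=13 → n
p(15): 15+5=20 → u
k(10): 10+5=15 → p
g(6): 6+5=11 → l
v(21): 21+5=26≡0 → a
h(7): 7+5=12 → m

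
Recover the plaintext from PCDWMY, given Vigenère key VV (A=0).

UHIBRD

Repeat the key across the ciphertext: VVVVVV
P(15)−V(21): -6≡20 → U
C(2)−V(21): -19≡7 → H
D(3)−V(21): -18≡8 → I
W(22)−V(21): 1 → B
M(12)−V(21): -9≡17 → R
Y(24)−V(21): 3 → D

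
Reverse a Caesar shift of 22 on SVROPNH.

S(18): 18−22=-4≡22 → W
V(21): 21−22=-1≡25 → Z
R(17): 17−22=-5≡21 → V
O(14): 14−22=-8≡18 → S
P(15): 15−22=-7≡19 → T
N(13): 13−22=-9≡17 → R
H(7): 7−22=-15≡11 → L

WZVSTRL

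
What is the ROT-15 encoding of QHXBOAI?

Q(16): 16+15=31≡5 → F
H(7): 7+15=22 → W
X(23): 23+15=38≡12 → M
B(1): 1+15=16 → Q
O(14): 14+15=29≡3 → D
A(0): 0+15=15 → P
I(8): 8+15=23 → X

FWMQDPX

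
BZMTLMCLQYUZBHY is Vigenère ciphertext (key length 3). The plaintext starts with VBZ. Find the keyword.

GYN

Subtract each crib letter from the matching ciphertext letter (mod 26):
B(1)−V(21)=-20≡6 → G
Z(25)−B(1)=24 → Y
M(12)−Z(25)=-13≡13 → N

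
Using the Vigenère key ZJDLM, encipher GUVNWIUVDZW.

Repeat the key across the message: ZJDLMZJDLMZ
G(6)+Z(25): 31≡5 → F
U(20)+J(9): 29≡3 → D
V(21)+D(3): 24 → Y
N(13)+L(11): 24 → Y
W(22)+M(12): 34≡8 → I
I(8)+Z(25): 33≡7 → H
U(20)+J(9): 29≡3 → D
V(21)+D(3): 24 → Y
D(3)+L(11): 14 → O
Z(25)+M(12): 37≡11 → L
W(22)+Z(25): 47≡21 → V

FDYYIHDYOLV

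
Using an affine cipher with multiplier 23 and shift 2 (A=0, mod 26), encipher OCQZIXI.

O(14): 23·14+2=324≡12 → M
C(2): 23·2+2=48≡22 → W
Q(16): 23·16+2=370≡6 → G
Z(25): 23·25+2=577≡5 → F
I(8): 23·8+2=186≡4 → E
X(23): 23·23+2=531≡11 → L
I(8): 23·8+2=186≡4 → E

MWGFELE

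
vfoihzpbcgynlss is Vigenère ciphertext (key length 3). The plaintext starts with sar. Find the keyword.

dfx

Subtract each crib letter from the matching ciphertext letter (mod 26):
v(21)−s(18)=3 → d
f(5)−a(0)=5 → f
o(14)−r(17)=-3≡23 → x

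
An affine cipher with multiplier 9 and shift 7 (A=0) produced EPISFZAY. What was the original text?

The inverse of 9 mod 26 is 3, since 9·3=27≡1. Apply D(y)=3·(y−7) mod 26:
E(4): 3·(4−7)=-9≡17 → R
P(15): 3·(15−7)=24 → Y
I(8): 3·(8−7)=3 → D
S(18): 3·(18−7)=33≡7 → H
F(5): 3·(5−7)=-6≡20 → U
Z(25): 3·(25−7)=54≡2 → C
A(0): 3·(0−7)=-21≡5 → F
Y(24): 3·(24−7)=51≡25 → Z

RYDHUCFZ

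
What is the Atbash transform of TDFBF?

GWUYU

T(19) → G(6)
D(3) → W(22)
F(5) → U(20)
B(1) → Y(24)
F(5) → U(20)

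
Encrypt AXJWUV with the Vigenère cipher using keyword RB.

RYAXLW

Repeat the key across the message: RBRBRB
A(0)+R(17): 17 → R
X(23)+B(1): 24 → Y
J(9)+R(17): 26≡0 → A
W(22)+B(1): 23 → X
U(20)+R(17): 37≡11 → L
V(21)+B(1): 22 → W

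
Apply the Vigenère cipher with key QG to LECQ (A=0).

Repeat the key across the message: QGQG
L(11)+Q(16): 27≡1 → B
E(4)+G(6): 10 → K
C(2)+Q(16): 18 → S
Q(16)+G(6): 22 → W

BKSW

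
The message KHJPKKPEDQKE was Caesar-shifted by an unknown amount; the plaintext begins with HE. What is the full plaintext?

HEGMHHMBANHB

From the crib: K(10)−H(7)=3, so the shift is 3.
Subtract 3 from each ciphertext letter:
K(10): 10−3=7 → H
H(7): 7−3=4 → E
J(9): 9−3=6 → G
P(15): 15−3=12 → M
K(10): 10−3=7 → H
K(10): 10−3=7 → H
P(15): 15−3=12 → M
E(4): 4−3=1 → B
D(3): 3−3=0 → A
Q(16): 16−3=13 → N
K(10): 10−3=7 → H
E(4): 4−3=1 → B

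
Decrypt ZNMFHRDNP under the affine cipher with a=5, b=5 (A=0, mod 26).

The inverse of 5 mod 26 is 21, since 5·21=105≡1. Apply D(y)=21·(y−5) mod 26:
Z(25): 21·(25−5)=420≡4 → E
N(13): 21·(13−5)=168≡12 → M
M(12): 21·(12−5)=147≡17 → R
F(5): 21·(5−5)=0 → A
H(7): 21·(7−5)=42≡16 → Q
R(17): 21·(17−5)=252≡18 → S
D(3): 21·(3−5)=-42≡10 → K
N(13): 21·(13−5)=168≡12 → M
P(15): 21·(15−5)=210≡2 → C

EMRAQSKMC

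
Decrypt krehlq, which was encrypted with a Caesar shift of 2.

ipcfjo

k(10): 10−2=8 → i
r(17): 17−2=15 → p
e(4): 4−2=2 → c
h(7): 7−2=5 → f
l(11): 11−2=9 → j
q(16): 16−2=14 → o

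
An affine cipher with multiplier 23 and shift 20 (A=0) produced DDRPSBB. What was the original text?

XXBTSPP

The inverse of 23 mod 26 is 17, since 23·17=391≡1. Apply D(y)=17·(y−20) mod 26:
D(3): 17·(3−20)=-289≡23 → X
D(3): 17·(3−20)=-289≡23 → X
R(17): 17·(17−20)=-51≡1 → B
P(15): 17·(15−20)=-85≡19 → T
S(18): 17·(18−20)=-34≡18 → S
B(1): 17·(1−20)=-323≡15 → P
B(1): 17·(1−20)=-323≡15 → P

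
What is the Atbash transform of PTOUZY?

KGLFAB

P(15) → K(10)
T(19) → G(6)
O(14) → L(11)
U(20) → F(5)
Z(25) → A(0)
Y(24) → B(1)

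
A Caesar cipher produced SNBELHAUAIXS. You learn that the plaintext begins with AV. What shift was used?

From the crib: S(18)−A(0)=18, so the shift is 18.

18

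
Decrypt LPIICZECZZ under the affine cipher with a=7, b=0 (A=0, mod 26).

JRQQELIELL

The inverse of 7 mod 26 is 15, since 7·15=105≡1. Apply D(y)=15·(y−0) mod 26:
L(11): 15·(11−0)=165≡9 → J
P(15): 15·(15−0)=225≡17 → R
I(8): 15·(8−0)=120≡16 → Q
I(8): 15·(8−0)=120≡16 → Q
C(2): 15·(2−0)=30≡4 → E
Z(25): 15·(25−0)=375≡11 → L
E(4): 15·(4−0)=60≡8 → I
C(2): 15·(2−0)=30≡4 → E
Z(25): 15·(25−0)=375≡11 → L
Z(25): 15·(25−0)=375≡11 → L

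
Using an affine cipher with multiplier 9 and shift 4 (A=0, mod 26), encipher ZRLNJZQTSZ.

Z(25): 9·25+4=229≡21 → V
R(17): 9·17+4=157≡1 → B
L(11): 9·11+4=103≡25 → Z
N(13): 9·13+4=121≡17 → R
J(9): 9·9+4=85≡7 → H
Z(25): 9·25+4=229≡21 → V
Q(16): 9·16+4=148≡18 → S
T(19): 9·19+4=175≡19 → T
S(18): 9·18+4=166≡10 → K
Z(25): 9·25+4=229≡21 → V

VBZRHVSTKV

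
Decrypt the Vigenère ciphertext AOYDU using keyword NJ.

NFLUH

Repeat the key across the ciphertext: NJNJN
A(0)−N(13): -13≡13 → N
O(14)−J(9): 5 → F
Y(24)−N(13): 11 → L
D(3)−J(9): -6≡20 → U
U(20)−N(13): 7 → H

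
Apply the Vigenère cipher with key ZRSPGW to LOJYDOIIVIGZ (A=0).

KFBNJKHZNXMV

Repeat the key across the message: ZRSPGWZRSPGW
L(11)+Z(25): 36≡10 → K
O(14)+R(17): 31≡5 → F
J(9)+S(18): 27≡1 → B
Y(24)+P(15): 39≡13 → N
D(3)+G(6): 9 → J
O(14)+W(22): 36≡10 → K
I(8)+Z(25): 33≡7 → H
I(8)+R(17): 25 → Z
V(21)+S(18): 39≡13 → N
I(8)+P(15): 23 → X
G(6)+G(6): 12 → M
Z(25)+W(22): 47≡21 → V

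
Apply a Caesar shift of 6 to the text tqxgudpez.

t(19): 19+6=25 → z
q(16): 16+6=22 → w
x(23): 23+6=29≡3 → d
g(6): 6+6=12 → m
u(20): 20+6=26≡0 → a
d(3): 3+6=9 → j
p(15): 15+6=21 → v
e(4): 4+6=10 → k
z(25): 25+6=31≡5 → f

zwdmajvkf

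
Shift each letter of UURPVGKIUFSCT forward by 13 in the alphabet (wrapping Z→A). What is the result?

U(20): 20+13=33≡7 → H
U(20): 20+13=33≡7 → H
R(17): 17+13=30≡4 → E
P(15): 15+13=28≡2 → C
V(21): 21+13=34≡8 → I
G(6): 6+13=19 → T
K(10): 10+13=23 → X
I(8): 8+13=21 → V
U(20): 20+13=33≡7 → H
F(5): 5+13=18 → S
S(18): 18+13=31≡5 → F
C(2): 2+13=15 → P
T(19): 19+13=32≡6 → G

HHECITXVHSFPG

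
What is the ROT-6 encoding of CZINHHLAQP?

IFOTNNRGWV

C(2): 2+6=8 → I
Z(25): 25+6=31≡5 → F
I(8): 8+6=14 → O
N(13): 13+6=19 → T
H(7): 7+6=13 → N
H(7): 7+6=13 → N
L(11): 11+6=17 → R
A(0): 0+6=6 → G
Q(16): 16+6=22 → W
P(15): 15+6=21 → V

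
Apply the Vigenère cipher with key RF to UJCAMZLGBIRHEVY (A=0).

Repeat the key across the message: RFRFRFRFRFRFRFR
U(20)+R(17): 37≡11 → L
J(9)+F(5): 14 → O
C(2)+R(17): 19 → T
A(0)+F(5): 5 → F
M(12)+R(17): 29≡3 → D
Z(25)+F(5): 30≡4 → E
L(11)+R(17): 28≡2 → C
G(6)+F(5): 11 → L
B(1)+R(17): 18 → S
I(8)+F(5): 13 → N
R(17)+R(17): 34≡8 → I
H(7)+F(5): 12 → M
E(4)+R(17): 21 → V
V(21)+F(5): 26≡0 → A
Y(24)+R(17): 41≡15 → P

LOTFDECLSNIMVAP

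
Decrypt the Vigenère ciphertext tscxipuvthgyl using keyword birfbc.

sklshntnccfwk

Repeat the key across the ciphertext: birfbcbirfbcb
t(19)−b(1): 18 → s
s(18)−i(8): 10 → k
c(2)−r(17): -15≡11 → l
x(23)−f(5): 18 → s
i(8)−b(1): 7 → h
p(15)−c(2): 13 → n
u(20)−b(1): 19 → t
v(21)−i(8): 13 → n
t(19)−r(17): 2 → c
h(7)−f(5): 2 → c
g(6)−b(1): 5 → f
y(24)−c(2): 22 → w
l(11)−b(1): 10 → k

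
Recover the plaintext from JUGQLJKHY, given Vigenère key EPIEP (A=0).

FFYMWFVZU

Repeat the key across the ciphertext: EPIEPEPIE
J(9)−E(4): 5 → F
U(20)−P(15): 5 → F
G(6)−I(8): -2≡24 → Y
Q(16)−E(4): 12 → M
L(11)−P(15): -4≡22 → W
J(9)−E(4): 5 → F
K(10)−P(15): -5≡21 → V
H(7)−I(8): -1≡25 → Z
Y(24)−E(4): 20 → U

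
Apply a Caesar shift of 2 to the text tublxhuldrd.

vwdnzjwnftf

t(19): 19+2=21 → v
u(20): 20+2=22 → w
b(1): 1+2=3 → d
l(11): 11+2=13 → n
x(23): 23+2=25 → z
h(7): 7+2=9 → j
u(20): 20+2=22 → w
l(11): 11+2=13 → n
d(3): 3+2=5 → f
r(17): 17+2=19 → t
d(3): 3+2=5 → f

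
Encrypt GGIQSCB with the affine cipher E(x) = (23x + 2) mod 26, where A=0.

G(6): 23·6+2=140≡10 → K
G(6): 23·6+2=140≡10 → K
I(8): 23·8+2=186≡4 → E
Q(16): 23·16+2=370≡6 → G
S(18): 23·18+2=416≡0 → A
C(2): 23·2+2=48≡22 → W
B(1): 23·1+2=25 → Z

KKEGAWZ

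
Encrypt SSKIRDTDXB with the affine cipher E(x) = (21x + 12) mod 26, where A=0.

AAOYFXVXBH

S(18): 21·18+12=390≡0 → A
S(18): 21·18+12=390≡0 → A
K(10): 21·10+12=222≡14 → O
I(8): 21·8+12=180≡24 → Y
R(17): 21·17+12=369≡5 → F
D(3): 21·3+12=75≡23 → X
T(19): 21·19+12=411≡21 → V
D(3): 21·3+12=75≡23 → X
X(23): 21·23+12=495≡1 → B
B(1): 21·1+12=33≡7 → H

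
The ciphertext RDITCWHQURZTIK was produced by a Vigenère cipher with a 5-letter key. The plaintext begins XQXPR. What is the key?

UNLEL

Subtract each crib letter from the matching ciphertext letter (mod 26):
R(17)−X(23)=-6≡20 → U
D(3)−Q(16)=-13≡13 → N
I(8)−X(23)=-15≡11 → L
T(19)−P(15)=4 → E
C(2)−R(17)=-15≡11 → L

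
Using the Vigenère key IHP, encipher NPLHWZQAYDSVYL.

VWAPDOYHNLZKGS

Repeat the key across the message: IHPIHPIHPIHPIH
N(13)+I(8): 21 → V
P(15)+H(7): 22 → W
L(11)+P(15): 26≡0 → A
H(7)+I(8): 15 → P
W(22)+H(7): 29≡3 → D
Z(25)+P(15): 40≡14 → O
Q(16)+I(8): 24 → Y
A(0)+H(7): 7 → H
Y(24)+P(15): 39≡13 → N
D(3)+I(8): 11 → L
S(18)+H(7): 25 → Z
V(21)+P(15): 36≡10 → K
Y(24)+I(8): 32≡6 → G
L(11)+H(7): 18 → S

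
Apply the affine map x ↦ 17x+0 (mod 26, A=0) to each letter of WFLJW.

W(22): 17·22+0=374≡10 → K
F(5): 17·5+0=85≡7 → H
L(11): 17·11+0=187≡5 → F
J(9): 17·9+0=153≡23 → X
W(22): 17·22+0=374≡10 → K

KHFXK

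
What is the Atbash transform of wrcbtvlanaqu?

dixygeozmzjf

w(22) → d(3)
r(17) → i(8)
c(2) → x(23)
b(1) → y(24)
t(19) → g(6)
v(21) → e(4)
l(11) → o(14)
a(0) → z(25)
n(13) → m(12)
a(0) → z(25)
q(16) → j(9)
u(20) → f(5)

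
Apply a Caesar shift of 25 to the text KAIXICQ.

JZHWHBP

K(10): 10+25=35≡9 → J
A(0): 0+25=25 → Z
I(8): 8+25=33≡7 → H
X(23): 23+25=48≡22 → W
I(8): 8+25=33≡7 → H
C(2): 2+25=27≡1 → B
Q(16): 16+25=41≡15 → P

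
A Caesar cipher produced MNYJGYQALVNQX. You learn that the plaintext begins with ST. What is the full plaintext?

STEPMEWGRBTWD

From the crib: M(12)−S(18)=-6≡20, so the shift is 20.
Subtract 20 from each ciphertext letter:
M(12): 12−20=-8≡18 → S
N(13): 13−20=-7≡19 → T
Y(24): 24−20=4 → E
J(9): 9−20=-11≡15 → P
G(6): 6−20=-14≡12 → M
Y(24): 24−20=4 → E
Q(16): 16−20=-4≡22 → W
A(0): 0−20=-20≡6 → G
L(11): 11−20=-9≡17 → R
V(21): 21−20=1 → B
N(13): 13−20=-7≡19 → T
Q(16): 16−20=-4≡22 → W
X(23): 23−20=3 → D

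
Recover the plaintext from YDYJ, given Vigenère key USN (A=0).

ELLP

Repeat the key across the ciphertext: USNU
Y(24)−U(20): 4 → E
D(3)−S(18): -15≡11 → L
Y(24)−N(13): 11 → L
J(9)−U(20): -11≡15 → P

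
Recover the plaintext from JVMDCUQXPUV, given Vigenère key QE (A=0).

Repeat the key across the ciphertext: QEQEQEQEQEQ
J(9)−Q(16): -7≡19 → T
V(21)−E(4): 17 → R
M(12)−Q(16): -4≡22 → W
D(3)−E(4): -1≡25 → Z
C(2)−Q(16): -14≡12 → M
U(20)−E(4): 16 → Q
Q(16)−Q(16): 0 → A
X(23)−E(4): 19 → T
P(15)−Q(16): -1≡25 → Z
U(20)−E(4): 16 → Q
V(21)−Q(16): 5 → F

TRWZMQATZQF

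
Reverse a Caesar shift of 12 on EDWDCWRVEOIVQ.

SRKRQKFJSCWJE

E(4): 4−12=-8≡18 → S
D(3): 3−12=-9≡17 → R
W(22): 22−12=10 → K
D(3): 3−12=-9≡17 → R
C(2): 2−12=-10≡16 → Q
W(22): 22−12=10 → K
R(17): 17−12=5 → F
V(21): 21−12=9 → J
E(4): 4−12=-8≡18 → S
O(14): 14−12=2 → C
I(8): 8−12=-4≡22 → W
V(21): 21−12=9 → J
Q(16): 16−12=4 → E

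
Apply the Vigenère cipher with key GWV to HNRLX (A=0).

NJMRT

Repeat the key across the message: GWVGW
H(7)+G(6): 13 → N
N(13)+W(22): 35≡9 → J
R(17)+V(21): 38≡12 → M
L(11)+G(6): 17 → R
X(23)+W(22): 45≡19 → T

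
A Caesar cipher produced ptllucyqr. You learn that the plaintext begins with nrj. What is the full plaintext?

From the crib: p(15)−n(13)=2, so the shift is 2.
Subtract 2 from each ciphertext letter:
p(15): 15−2=13 → n
t(19): 19−2=17 → r
l(11): 11−2=9 → j
l(11): 11−2=9 → j
u(20): 20−2=18 → s
c(2): 2−2=0 → a
y(24): 24−2=22 → w
q(16): 16−2=14 → o
r(17): 17−2=15 → p

nrjjsawop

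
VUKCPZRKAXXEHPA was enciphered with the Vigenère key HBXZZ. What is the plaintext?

Repeat the key across the ciphertext: HBXZZHBXZZHBXZZ
V(21)−H(7): 14 → O
U(20)−B(1): 19 → T
K(10)−X(23): -13≡13 → N
C(2)−Z(25): -23≡3 → D
P(15)−Z(25): -10≡16 → Q
Z(25)−H(7): 18 → S
R(17)−B(1): 16 → Q
K(10)−X(23): -13≡13 → N
A(0)−Z(25): -25≡1 → B
X(23)−Z(25): -2≡24 → Y
X(23)−H(7): 16 → Q
E(4)−B(1): 3 → D
H(7)−X(23): -16≡10 → K
P(15)−Z(25): -10≡16 → Q
A(0)−Z(25): -25≡1 → B

OTNDQSQNBYQDKQB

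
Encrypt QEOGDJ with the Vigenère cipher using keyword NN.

Repeat the key across the message: NNNNNN
Q(16)+N(13): 29≡3 → D
E(4)+N(13): 17 → R
O(14)+N(13): 27≡1 → B
G(6)+N(13): 19 → T
D(3)+N(13): 16 → Q
J(9)+N(13): 22 → W

DRBTQW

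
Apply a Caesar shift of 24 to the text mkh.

m(12): 12+24=36≡10 → k
k(10): 10+24=34≡8 → i
h(7): 7+24=31≡5 → f

kif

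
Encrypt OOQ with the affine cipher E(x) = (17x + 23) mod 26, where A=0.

BBJ

O(14): 17·14+23=261≡1 → B
O(14): 17·14+23=261≡1 → B
Q(16): 17·16+23=295≡9 → J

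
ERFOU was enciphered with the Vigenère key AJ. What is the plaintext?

Repeat the key across the ciphertext: AJAJA
E(4)−A(0): 4 → E
R(17)−J(9): 8 → I
F(5)−A(0): 5 → F
O(14)−J(9): 5 → F
U(20)−A(0): 20 → U

EIFFU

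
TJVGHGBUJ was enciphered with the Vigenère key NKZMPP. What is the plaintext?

Repeat the key across the ciphertext: NKZMPPNKZ
T(19)−N(13): 6 → G
J(9)−K(10): -1≡25 → Z
V(21)−Z(25): -4≡22 → W
G(6)−M(12): -6≡20 → U
H(7)−P(15): -8≡18 → S
G(6)−P(15): -9≡17 → R
B(1)−N(13): -12≡14 → O
U(20)−K(10): 10 → K
J(9)−Z(25): -16≡10 → K

GZWUSROKK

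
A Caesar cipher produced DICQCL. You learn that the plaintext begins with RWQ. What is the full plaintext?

From the crib: D(3)−R(17)=-14≡12, so the shift is 12.
Subtract 12 from each ciphertext letter:
D(3): 3−12=-9≡17 → R
I(8): 8−12=-4≡22 → W
C(2): 2−12=-10≡16 → Q
Q(16): 16−12=4 → E
C(2): 2−12=-10≡16 → Q
L(11): 11−12=-1≡25 → Z

RWQEQZ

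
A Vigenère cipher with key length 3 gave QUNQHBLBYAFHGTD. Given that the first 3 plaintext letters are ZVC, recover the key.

Subtract each crib letter from the matching ciphertext letter (mod 26):
Q(16)−Z(25)=-9≡17 → R
U(20)−V(21)=-1≡25 → Z
N(13)−C(2)=11 → L

RZL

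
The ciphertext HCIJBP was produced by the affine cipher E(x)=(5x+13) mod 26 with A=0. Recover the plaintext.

The inverse of 5 mod 26 is 21, since 5·21=105≡1. Apply D(y)=21·(y−13) mod 26:
H(7): 21·(7−13)=-126≡4 → E
C(2): 21·(2−13)=-231≡3 → D
I(8): 21·(8−13)=-105≡25 → Z
J(9): 21·(9−13)=-84≡20 → U
B(1): 21·(1−13)=-252≡8 → I
P(15): 21·(15−13)=42≡16 → Q

EDZUIQ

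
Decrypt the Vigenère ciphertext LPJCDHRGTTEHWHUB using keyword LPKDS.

AAZZLWCWQBTSMECQ

Repeat the key across the ciphertext: LPKDSLPKDSLPKDSL
L(11)−L(11): 0 → A
P(15)−P(15): 0 → A
J(9)−K(10): -1≡25 → Z
C(2)−D(3): -1≡25 → Z
D(3)−S(18): -15≡11 → L
H(7)−L(11): -4≡22 → W
R(17)−P(15): 2 → C
G(6)−K(10): -4≡22 → W
T(19)−D(3): 16 → Q
T(19)−S(18): 1 → B
E(4)−L(11): -7≡19 → T
H(7)−P(15): -8≡18 → S
W(22)−K(10): 12 → M
H(7)−D(3): 4 → E
U(20)−S(18): 2 → C
B(1)−L(11): -10≡16 → Q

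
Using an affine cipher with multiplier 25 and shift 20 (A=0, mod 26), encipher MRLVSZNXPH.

M(12): 25·12+20=320≡8 → I
R(17): 25·17+20=445≡3 → D
L(11): 25·11+20=295≡9 → J
V(21): 25·21+20=545≡25 → Z
S(18): 25·18+20=470≡2 → C
Z(25): 25·25+20=645≡21 → V
N(13): 25·13+20=345≡7 → H
X(23): 25·23+20=595≡23 → X
P(15): 25·15+20=395≡5 → F
H(7): 25·7+20=195≡13 → N

IDJZCVHXFN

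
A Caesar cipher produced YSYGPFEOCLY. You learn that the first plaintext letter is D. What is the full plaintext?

From the crib: Y(24)−D(3)=21, so the shift is 21.
Subtract 21 from each ciphertext letter:
Y(24): 24−21=3 → D
S(18): 18−21=-3≡23 → X
Y(24): 24−21=3 → D
G(6): 6−21=-15≡11 → L
P(15): 15−21=-6≡20 → U
F(5): 5−21=-16≡10 → K
E(4): 4−21=-17≡9 → J
O(14): 14−21=-7≡19 → T
C(2): 2−21=-19≡7 → H
L(11): 11−21=-10≡16 → Q
Y(24): 24−21=3 → D

DXDLUKJTHQD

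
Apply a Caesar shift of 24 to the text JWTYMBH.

HURWKZF

J(9): 9+24=33≡7 → H
W(22): 22+24=46≡20 → U
T(19): 19+24=43≡17 → R
Y(24): 24+24=48≡22 → W
M(12): 12+24=36≡10 → K
B(1): 1+24=25 → Z
H(7): 7+24=31≡5 → F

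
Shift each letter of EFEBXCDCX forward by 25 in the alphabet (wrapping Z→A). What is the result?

DEDAWBCBW

E(4): 4+25=29≡3 → D
F(5): 5+25=30≡4 → E
E(4): 4+25=29≡3 → D
B(1): 1+25=26≡0 → A
X(23): 23+25=48≡22 → W
C(2): 2+25=27≡1 → B
D(3): 3+25=28≡2 → C
C(2): 2+25=27≡1 → B
X(23): 23+25=48≡22 → W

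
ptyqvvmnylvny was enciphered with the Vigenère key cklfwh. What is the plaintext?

njnlzokdngzgw

Repeat the key across the ciphertext: cklfwhcklfwhc
p(15)−c(2): 13 → n
t(19)−k(10): 9 → j
y(24)−l(11): 13 → n
q(16)−f(5): 11 → l
v(21)−w(22): -1≡25 → z
v(21)−h(7): 14 → o
m(12)−c(2): 10 → k
n(13)−k(10): 3 → d
y(24)−l(11): 13 → n
l(11)−f(5): 6 → g
v(21)−w(22): -1≡25 → z
n(13)−h(7): 6 → g
y(24)−c(2): 22 → w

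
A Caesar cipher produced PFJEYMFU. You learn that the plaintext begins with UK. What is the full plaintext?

From the crib: P(15)−U(20)=-5≡21, so the shift is 21.
Subtract 21 from each ciphertext letter:
P(15): 15−21=-6≡20 → U
F(5): 5−21=-16≡10 → K
J(9): 9−21=-12≡14 → O
E(4): 4−21=-17≡9 → J
Y(24): 24−21=3 → D
M(12): 12−21=-9≡17 → R
F(5): 5−21=-16≡10 → K
U(20): 20−21=-1≡25 → Z

UKOJDRKZ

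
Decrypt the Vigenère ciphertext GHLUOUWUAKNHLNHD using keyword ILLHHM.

YWANHIOJPDGVDCWW

Repeat the key across the ciphertext: ILLHHMILLHHMILLH
G(6)−I(8): -2≡24 → Y
H(7)−L(11): -4≡22 → W
L(11)−L(11): 0 → A
U(20)−H(7): 13 → N
O(14)−H(7): 7 → H
U(20)−M(12): 8 → I
W(22)−I(8): 14 → O
U(20)−L(11): 9 → J
A(0)−L(11): -11≡15 → P
K(10)−H(7): 3 → D
N(13)−H(7): 6 → G
H(7)−M(12): -5≡21 → V
L(11)−I(8): 3 → D
N(13)−L(11): 2 → C
H(7)−L(11): -4≡22 → W
D(3)−H(7): -4≡22 → W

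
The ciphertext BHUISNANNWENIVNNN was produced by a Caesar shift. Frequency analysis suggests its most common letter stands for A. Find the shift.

13

The most frequent ciphertext letter is N (appears 7 times).
N is position 13; A is position 0.
Shift = 13.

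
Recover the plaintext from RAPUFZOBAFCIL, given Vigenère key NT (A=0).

Repeat the key across the ciphertext: NTNTNTNTNTNTN
R(17)−N(13): 4 → E
A(0)−T(19): -19≡7 → H
P(15)−N(13): 2 → C
U(20)−T(19): 1 → B
F(5)−N(13): -8≡18 → S
Z(25)−T(19): 6 → G
O(14)−N(13): 1 → B
B(1)−T(19): -18≡8 → I
A(0)−N(13): -13≡13 → N
F(5)−T(19): -14≡12 → M
C(2)−N(13): -11≡15 → P
I(8)−T(19): -11≡15 → P
L(11)−N(13): -2≡24 → Y

EHCBSGBINMPPY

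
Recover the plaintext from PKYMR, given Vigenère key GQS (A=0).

Repeat the key across the ciphertext: GQSGQ
P(15)−G(6): 9 → J
K(10)−Q(16): -6≡20 → U
Y(24)−S(18): 6 → G
M(12)−G(6): 6 → G
R(17)−Q(16): 1 → B

JUGGB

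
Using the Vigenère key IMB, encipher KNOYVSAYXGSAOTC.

SZPGHTIKYOEBWFD

Repeat the key across the message: IMBIMBIMBIMBIMB
K(10)+I(8): 18 → S
N(13)+M(12): 25 → Z
O(14)+B(1): 15 → P
Y(24)+I(8): 32≡6 → G
V(21)+M(12): 33≡7 → H
S(18)+B(1): 19 → T
A(0)+I(8): 8 → I
Y(24)+M(12): 36≡10 → K
X(23)+B(1): 24 → Y
G(6)+I(8): 14 → O
S(18)+M(12): 30≡4 → E
A(0)+B(1): 1 → B
O(14)+I(8): 22 → W
T(19)+M(12): 31≡5 → F
C(2)+B(1): 3 → D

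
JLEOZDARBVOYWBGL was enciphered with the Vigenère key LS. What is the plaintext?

Repeat the key across the ciphertext: LSLSLSLSLSLSLSLS
J(9)−L(11): -2≡24 → Y
L(11)−S(18): -7≡19 → T
E(4)−L(11): -7≡19 → T
O(14)−S(18): -4≡22 → W
Z(25)−L(11): 14 → O
D(3)−S(18): -15≡11 → L
A(0)−L(11): -11≡15 → P
R(17)−S(18): -1≡25 → Z
B(1)−L(11): -10≡16 → Q
V(21)−S(18): 3 → D
O(14)−L(11): 3 → D
Y(24)−S(18): 6 → G
W(22)−L(11): 11 → L
B(1)−S(18): -17≡9 → J
G(6)−L(11): -5≡21 → V
L(11)−S(18): -7≡19 → T

YTTWOLPZQDDGLJVT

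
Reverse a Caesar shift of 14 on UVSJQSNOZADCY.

GHEVCEZALMPOK

U(20): 20−14=6 → G
V(21): 21−14=7 → H
S(18): 18−14=4 → E
J(9): 9−14=-5≡21 → V
Q(16): 16−14=2 → C
S(18): 18−14=4 → E
N(13): 13−14=-1≡25 → Z
O(14): 14−14=0 → A
Z(25): 25−14=11 → L
A(0): 0−14=-14≡12 → M
D(3): 3−14=-11≡15 → P
C(2): 2−14=-12≡14 → O
Y(24): 24−14=10 → K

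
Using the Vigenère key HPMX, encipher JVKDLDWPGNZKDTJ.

Repeat the key across the message: HPMXHPMXHPMXHPM
J(9)+H(7): 16 → Q
V(21)+P(15): 36≡10 → K
K(10)+M(12): 22 → W
D(3)+X(23): 26≡0 → A
L(11)+H(7): 18 → S
D(3)+P(15): 18 → S
W(22)+M(12): 34≡8 → I
P(15)+X(23): 38≡12 → M
G(6)+H(7): 13 → N
N(13)+P(15): 28≡2 → C
Z(25)+M(12): 37≡11 → L
K(10)+X(23): 33≡7 → H
D(3)+H(7): 10 → K
T(19)+P(15): 34≡8 → I
J(9)+M(12): 21 → V

QKWASSIMNCLHKIV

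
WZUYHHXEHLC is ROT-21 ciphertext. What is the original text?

W(22): 22−21=1 → B
Z(25): 25−21=4 → E
U(20): 20−21=-1≡25 → Z
Y(24): 24−21=3 → D
H(7): 7−21=-14≡12 → M
H(7): 7−21=-14≡12 → M
X(23): 23−21=2 → C
E(4): 4−21=-17≡9 → J
H(7): 7−21=-14≡12 → M
L(11): 11−21=-10≡16 → Q
C(2): 2−21=-19≡7 → H

BEZDMMCJMQH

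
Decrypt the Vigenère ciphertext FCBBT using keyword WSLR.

Repeat the key across the ciphertext: WSLRW
F(5)−W(22): -17≡9 → J
C(2)−S(18): -16≡10 → K
B(1)−L(11): -10≡16 → Q
B(1)−R(17): -16≡10 → K
T(19)−W(22): -3≡23 → X

JKQKX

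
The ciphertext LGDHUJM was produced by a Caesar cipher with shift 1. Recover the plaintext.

KFCGTIL

L(11): 11−1=10 → K
G(6): 6−1=5 → F
D(3): 3−1=2 → C
H(7): 7−1=6 → G
U(20): 20−1=19 → T
J(9): 9−1=8 → I
M(12): 12−1=11 → L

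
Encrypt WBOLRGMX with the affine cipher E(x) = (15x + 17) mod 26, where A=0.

W(22): 15·22+17=347≡9 → J
B(1): 15·1+17=32≡6 → G
O(14): 15·14+17=227≡19 → T
L(11): 15·11+17=182≡0 → A
R(17): 15·17+17=272≡12 → M
G(6): 15·6+17=107≡3 → D
M(12): 15·12+17=197≡15 → P
X(23): 15·23+17=362≡24 → Y

JGTAMDPY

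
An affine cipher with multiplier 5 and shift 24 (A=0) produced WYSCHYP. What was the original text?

KAEGHAT

The inverse of 5 mod 26 is 21, since 5·21=105≡1. Apply D(y)=21·(y−24) mod 26:
W(22): 21·(22−24)=-42≡10 → K
Y(24): 21·(24−24)=0 → A
S(18): 21·(18−24)=-126≡4 → E
C(2): 21·(2−24)=-462≡6 → G
H(7): 21·(7−24)=-357≡7 → H
Y(24): 21·(24−24)=0 → A
P(15): 21·(15−24)=-189≡19 → T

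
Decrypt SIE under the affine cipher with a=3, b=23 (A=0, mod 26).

HVL

The inverse of 3 mod 26 is 9, since 3·9=27≡1. Apply D(y)=9·(y−23) mod 26:
S(18): 9·(18−23)=-45≡7 → H
I(8): 9·(8−23)=-135≡21 → V
E(4): 9·(4−23)=-171≡11 → L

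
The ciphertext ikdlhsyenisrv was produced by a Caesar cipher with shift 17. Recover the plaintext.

i(8): 8−17=-9≡17 → r
k(10): 10−17=-7≡19 → t
d(3): 3−17=-14≡12 → m
l(11): 11−17=-6≡20 → u
h(7): 7−17=-10≡16 → q
s(18): 18−17=1 → b
y(24): 24−17=7 → h
e(4): 4−17=-13≡13 → n
n(13): 13−17=-4≡22 → w
i(8): 8−17=-9≡17 → r
s(18): 18−17=1 → b
r(17): 17−17=0 → a
v(21): 21−17=4 → e

rtmuqbhnwrbae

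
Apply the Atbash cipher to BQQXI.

YJJCR

B(1) → Y(24)
Q(16) → J(9)
Q(16) → J(9)
X(23) → C(2)
I(8) → R(17)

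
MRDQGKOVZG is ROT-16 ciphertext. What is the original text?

WBNAQUYFJQ

M(12): 12−16=-4≡22 → W
R(17): 17−16=1 → B
D(3): 3−16=-13≡13 → N
Q(16): 16−16=0 → A
G(6): 6−16=-10≡16 → Q
K(10): 10−16=-6≡20 → U
O(14): 14−16=-2≡24 → Y
V(21): 21−16=5 → F
Z(25): 25−16=9 → J
G(6): 6−16=-10≡16 → Q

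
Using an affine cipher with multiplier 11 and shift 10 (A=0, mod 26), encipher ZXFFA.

ZDNNK

Z(25): 11·25+10=285≡25 → Z
X(23): 11·23+10=263≡3 → D
F(5): 11·5+10=65≡13 → N
F(5): 11·5+10=65≡13 → N
A(0): 11·0+10=10 → K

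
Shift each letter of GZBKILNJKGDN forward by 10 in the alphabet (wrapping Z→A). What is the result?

QJLUSVXTUQNX

G(6): 6+10=16 → Q
Z(25): 25+10=35≡9 → J
B(1): 1+10=11 → L
K(10): 10+10=20 → U
I(8): 8+10=18 → S
L(11): 11+10=21 → V
N(13): 13+10=23 → X
J(9): 9+10=19 → T
K(10): 10+10=20 → U
G(6): 6+10=16 → Q
D(3): 3+10=13 → N
N(13): 13+10=23 → X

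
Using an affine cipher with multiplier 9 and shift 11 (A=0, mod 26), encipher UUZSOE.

U(20): 9·20+11=191≡9 → J
U(20): 9·20+11=191≡9 → J
Z(25): 9·25+11=236≡2 → C
S(18): 9·18+11=173≡17 → R
O(14): 9·14+11=137≡7 → H
E(4): 9·4+11=47≡21 → V

JJCRHV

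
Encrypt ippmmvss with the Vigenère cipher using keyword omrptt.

Repeat the key across the message: omrpttom
i(8)+o(14): 22 → w
p(15)+m(12): 27≡1 → b
p(15)+r(17): 32≡6 → g
m(12)+p(15): 27≡1 → b
m(12)+t(19): 31≡5 → f
v(21)+t(19): 40≡14 → o
s(18)+o(14): 32≡6 → g
s(18)+m(12): 30≡4 → e

wbgbfoge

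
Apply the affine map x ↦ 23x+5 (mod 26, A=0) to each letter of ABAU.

FCFX

A(0): 23·0+5=5 → F
B(1): 23·1+5=28≡2 → C
A(0): 23·0+5=5 → F
U(20): 23·20+5=465≡23 → X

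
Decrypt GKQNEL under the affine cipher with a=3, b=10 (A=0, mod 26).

QACBYJ

The inverse of 3 mod 26 is 9, since 3·9=27≡1. Apply D(y)=9·(y−10) mod 26:
G(6): 9·(6−10)=-36≡16 → Q
K(10): 9·(10−10)=0 → A
Q(16): 9·(16−10)=54≡2 → C
N(13): 9·(13−10)=27≡1 → B
E(4): 9·(4−10)=-54≡24 → Y
L(11): 9·(11−10)=9 → J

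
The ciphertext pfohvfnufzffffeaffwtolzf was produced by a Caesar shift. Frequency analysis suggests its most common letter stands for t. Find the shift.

12

The most frequent ciphertext letter is f (appears 10 times).
f is position 5; t is position 19.
Shift = -14≡12.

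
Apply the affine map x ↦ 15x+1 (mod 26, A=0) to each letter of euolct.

e(4): 15·4+1=61≡9 → j
u(20): 15·20+1=301≡15 → p
o(14): 15·14+1=211≡3 → d
l(11): 15·11+1=166≡10 → k
c(2): 15·2+1=31≡5 → f
t(19): 15·19+1=286≡0 → a

jpdkfa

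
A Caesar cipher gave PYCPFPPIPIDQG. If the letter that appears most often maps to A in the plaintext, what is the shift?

The most frequent ciphertext letter is P (appears 5 times).
P is position 15; A is position 0.
Shift = 15.

15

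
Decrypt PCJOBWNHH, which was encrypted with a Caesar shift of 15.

P(15): 15−15=0 → A
C(2): 2−15=-13≡13 → N
J(9): 9−15=-6≡20 → U
O(14): 14−15=-1≡25 → Z
B(1): 1−15=-14≡12 → M
W(22): 22−15=7 → H
N(13): 13−15=-2≡24 → Y
H(7): 7−15=-8≡18 → S
H(7): 7−15=-8≡18 → S

ANUZMHYSS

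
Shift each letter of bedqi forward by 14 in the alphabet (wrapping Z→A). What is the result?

b(1): 1+14=15 → p
e(4): 4+14=18 → s
d(3): 3+14=17 → r
q(16): 16+14=30≡4 → e
i(8): 8+14=22 → w

psrew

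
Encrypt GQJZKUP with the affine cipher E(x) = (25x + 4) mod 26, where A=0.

G(6): 25·6+4=154≡24 → Y
Q(16): 25·16+4=404≡14 → O
J(9): 25·9+4=229≡21 → V
Z(25): 25·25+4=629≡5 → F
K(10): 25·10+4=254≡20 → U
U(20): 25·20+4=504≡10 → K
P(15): 25·15+4=379≡15 → P

YOVFUKP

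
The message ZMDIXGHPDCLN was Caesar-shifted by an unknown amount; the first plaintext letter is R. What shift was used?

8

From the crib: Z(25)−R(17)=8, so the shift is 8.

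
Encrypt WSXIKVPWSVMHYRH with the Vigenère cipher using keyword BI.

XAYQLDQETDNPZZI

Repeat the key across the message: BIBIBIBIBIBIBIB
W(22)+B(1): 23 → X
S(18)+I(8): 26≡0 → A
X(23)+B(1): 24 → Y
I(8)+I(8): 16 → Q
K(10)+B(1): 11 → L
V(21)+I(8): 29≡3 → D
P(15)+B(1): 16 → Q
W(22)+I(8): 30≡4 → E
S(18)+B(1): 19 → T
V(21)+I(8): 29≡3 → D
M(12)+B(1): 13 → N
H(7)+I(8): 15 → P
Y(24)+B(1): 25 → Z
R(17)+I(8): 25 → Z
H(7)+B(1): 8 → I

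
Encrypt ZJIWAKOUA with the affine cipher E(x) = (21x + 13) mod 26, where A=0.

Z(25): 21·25+13=538≡18 → S
J(9): 21·9+13=202≡20 → U
I(8): 21·8+13=181≡25 → Z
W(22): 21·22+13=475≡7 → H
A(0): 21·0+13=13 → N
K(10): 21·10+13=223≡15 → P
O(14): 21·14+13=307≡21 → V
U(20): 21·20+13=433≡17 → R
A(0): 21·0+13=13 → N

SUZHNPVRN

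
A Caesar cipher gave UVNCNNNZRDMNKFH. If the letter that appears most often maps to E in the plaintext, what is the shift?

The most frequent ciphertext letter is N (appears 5 times).
N is position 13; E is position 4.
Shift = 9.

9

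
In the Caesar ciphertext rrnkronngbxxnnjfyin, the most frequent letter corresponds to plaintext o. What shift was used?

The most frequent ciphertext letter is n (appears 6 times).
n is position 13; o is position 14.
Shift = -1≡25.

25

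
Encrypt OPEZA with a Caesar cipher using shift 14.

O(14): 14+14=28≡2 → C
P(15): 15+14=29≡3 → D
E(4): 4+14=18 → S
Z(25): 25+14=39≡13 → N
A(0): 0+14=14 → O

CDSNO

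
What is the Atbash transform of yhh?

y(24) → b(1)
h(7) → s(18)
h(7) → s(18)

bss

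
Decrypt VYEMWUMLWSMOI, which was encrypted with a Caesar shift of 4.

V(21): 21−4=17 → R
Y(24): 24−4=20 → U
E(4): 4−4=0 → A
M(12): 12−4=8 → I
W(22): 22−4=18 → S
U(20): 20−4=16 → Q
M(12): 12−4=8 → I
L(11): 11−4=7 → H
W(22): 22−4=18 → S
S(18): 18−4=14 → O
M(12): 12−4=8 → I
O(14): 14−4=10 → K
I(8): 8−4=4 → E

RUAISQIHSOIKE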